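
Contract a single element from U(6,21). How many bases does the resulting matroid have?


Contracting e from U(6,21) gives U(5,20).
Bases of U(5,20) = C(20,5) = 15504.

15504


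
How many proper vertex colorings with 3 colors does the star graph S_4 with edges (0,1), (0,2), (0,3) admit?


P(tree, k) = k * (k-1)^(3) for any tree on 4 vertices.
P(3) = 3 * 2^3 = 3 * 8 = 24.

24


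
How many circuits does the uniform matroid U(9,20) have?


In U(9,20), circuits are the (10)-element subsets.
Any set of 10 elements is dependent, and removing any one element gives
an independent set of size 9, so it is a minimal dependent set.
Number of circuits = C(20,10) = 20! / (10! * 10!) = 184756.

184756


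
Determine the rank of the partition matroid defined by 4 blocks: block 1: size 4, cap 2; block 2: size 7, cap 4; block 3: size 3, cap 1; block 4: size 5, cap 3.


Rank of a partition matroid = sum of min(|Si|, ci) for each block.
= min(4,2) + min(7,4) + min(3,1) + min(5,3)
= 2 + 4 + 1 + 3
= 10.

10


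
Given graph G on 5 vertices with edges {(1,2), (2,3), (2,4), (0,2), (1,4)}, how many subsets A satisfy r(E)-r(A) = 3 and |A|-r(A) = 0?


R(x,y) = sum over A in 2^E of x^(r(E)-r(A)) * y^(|A|-r(A)).
G has 5 vertices, 5 edges. r(E) = 4.
Enumerate all 2^5 = 32 subsets.
Count subsets with r(E)-r(A)=3 and |A|-r(A)=0: 5.

5


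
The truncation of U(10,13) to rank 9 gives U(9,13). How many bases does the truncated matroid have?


Truncating U(10,13) to rank 9 gives U(9,13).
Bases of U(9,13) are all 9-element subsets of 13 elements.
Number of bases = (13 choose 9) = 715.

715


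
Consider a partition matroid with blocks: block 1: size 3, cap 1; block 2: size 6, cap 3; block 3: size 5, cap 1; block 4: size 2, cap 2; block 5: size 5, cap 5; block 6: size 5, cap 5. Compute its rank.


Rank of a partition matroid = sum of min(|Si|, ci) for each block.
= min(3,1) + min(6,3) + min(5,1) + min(2,2) + min(5,5) + min(5,5)
= 1 + 3 + 1 + 2 + 5 + 5
= 17.

17


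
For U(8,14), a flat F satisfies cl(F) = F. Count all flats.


Flats of U(8,14): every subset of size < 8 is a flat, plus E itself.
Count = C(14,0) + C(14,1) + C(14,2) + C(14,3) + C(14,4) + C(14,5) + C(14,6) + C(14,7) + 1
     = 1 + 14 + 91 + 364 + 1001 + 2002 + 3003 + 3432 + 1
     = 9909.

9909


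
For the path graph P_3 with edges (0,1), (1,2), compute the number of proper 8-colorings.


P(P_3, k) = k * (k-1)^(2).
P(8) = 8 * 7^2 = 8 * 49 = 392.

392


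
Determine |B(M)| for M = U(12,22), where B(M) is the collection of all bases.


Bases of U(12,22) are all 12-element subsets of the 22-element ground set.
Number of bases = C(22,12).
C(22,12) = 646646.

646646


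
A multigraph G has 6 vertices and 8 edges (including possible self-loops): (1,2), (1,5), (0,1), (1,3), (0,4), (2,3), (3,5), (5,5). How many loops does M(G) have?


In a graphic matroid, a loop is a self-loop edge (u,u) with rank 0.
Examining all 8 edges for self-loops...
Self-loops found: (5,5)
Number of loops = 1.

1


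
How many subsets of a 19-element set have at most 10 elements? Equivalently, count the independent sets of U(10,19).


Independent sets of U(10,19) are all subsets of size <= 10.
Count = C(19,0) + C(19,1) + C(19,2) + C(19,3) + C(19,4) + C(19,5) + C(19,6) + C(19,7) + C(19,8) + C(19,9) + C(19,10)
     = 1 + 19 + 171 + 969 + 3876 + 11628 + 27132 + 50388 + 75582 + 92378 + 92378
     = 354522.

354522


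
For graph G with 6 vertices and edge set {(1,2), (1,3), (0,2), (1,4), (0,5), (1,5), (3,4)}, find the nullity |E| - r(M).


Cycle rank (nullity) = |E| - r(M) = |E| - (|V| - c).
|E| = 7, |V| = 6, c = 1.
Nullity = 7 - (6 - 1) = 7 - 5 = 2.

2


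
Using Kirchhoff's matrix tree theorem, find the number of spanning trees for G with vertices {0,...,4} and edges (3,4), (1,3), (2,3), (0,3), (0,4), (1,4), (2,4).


By Kirchhoff's matrix tree theorem, the number of spanning trees equals
the determinant of any cofactor of the Laplacian matrix L.
G has 5 vertices and 7 edges.
Computing the (4 x 4) cofactor determinant gives 20.

20


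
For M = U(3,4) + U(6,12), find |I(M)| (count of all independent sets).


For a direct sum, |I(M1+M2)| = |I(M1)| * |I(M2)|.
|I(U(3,4))| = sum C(4,k) for k=0..3 = 15.
|I(U(6,12))| = sum C(12,k) for k=0..6 = 2510.
Total = 15 * 2510 = 37650.

37650


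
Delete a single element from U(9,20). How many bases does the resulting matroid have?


Deleting e from U(9,20) gives U(9,19) since n > r.
Bases of U(9,19) = C(19,9) = 92378.

92378


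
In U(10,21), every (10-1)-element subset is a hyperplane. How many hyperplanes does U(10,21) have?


Hyperplanes of U(10,21) are flats of rank 9.
In a uniform matroid, these are exactly the (9)-element subsets.
Count = (21 choose 9) = 293930.

293930


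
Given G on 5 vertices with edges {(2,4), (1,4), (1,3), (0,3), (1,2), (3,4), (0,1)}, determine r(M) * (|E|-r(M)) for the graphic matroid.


r(M) = |V| - c = 5 - 1 = 4.
nullity = |E| - r(M) = 7 - 4 = 3.
Product = 4 * 3 = 12.

12


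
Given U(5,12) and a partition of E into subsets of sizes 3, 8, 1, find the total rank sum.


r(Ai) = min(|Ai|, 5) for each part.
Sum = min(3,5) + min(8,5) + min(1,5)
    = 3 + 5 + 1
    = 9.

9


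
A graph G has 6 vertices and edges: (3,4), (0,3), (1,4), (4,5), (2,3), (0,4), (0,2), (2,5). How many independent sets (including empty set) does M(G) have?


An independent set in a graphic matroid is an acyclic edge subset.
G has 6 vertices and 8 edges.
Enumerate all 2^8 = 256 subsets, checking for acyclicity.
Total independent sets = 172.

172


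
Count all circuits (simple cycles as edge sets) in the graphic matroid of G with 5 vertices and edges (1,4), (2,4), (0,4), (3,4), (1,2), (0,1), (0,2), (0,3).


A circuit in a graphic matroid = edge set of a simple cycle.
G has 5 vertices and 8 edges.
Enumerating all minimal edge subsets forming cycles...
Total circuits found: 12.

12


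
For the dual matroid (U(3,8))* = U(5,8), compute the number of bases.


The dual of U(r,n) is U(n-r, n) = U(5,8).
Bases of U(5,8) are all (5)-element subsets.
|B(M*)| = (8 choose 5) = 56.

56


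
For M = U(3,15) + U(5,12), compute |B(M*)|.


(M1+M2)* = M1* + M2*.
M1* = U(12,15), bases: C(15,12) = 455.
M2* = U(7,12), bases: C(12,7) = 792.
|B(M*)| = 455 * 792 = 360360.

360360


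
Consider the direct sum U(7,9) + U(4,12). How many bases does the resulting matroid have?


Bases of a direct sum M1 + M2: |B| = |B(M1)| * |B(M2)|.
|B(U(7,9))| = C(9,7) = 36.
|B(U(4,12))| = C(12,4) = 495.
Total bases = 36 * 495 = 17820.

17820


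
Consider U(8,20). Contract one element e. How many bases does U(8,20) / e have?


Contracting e from U(8,20) gives U(7,19).
Bases of U(7,19) = C(19,7) = 19! / (7! * 12!) = 50388.

50388


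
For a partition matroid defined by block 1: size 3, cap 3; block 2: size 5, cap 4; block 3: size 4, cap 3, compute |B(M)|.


A basis picks exactly ci elements from block i.
Number of bases = product of C(|Si|, ci).
= C(3,3) * C(5,4) * C(4,3)
= 1 * 5 * 4
= 20.

20


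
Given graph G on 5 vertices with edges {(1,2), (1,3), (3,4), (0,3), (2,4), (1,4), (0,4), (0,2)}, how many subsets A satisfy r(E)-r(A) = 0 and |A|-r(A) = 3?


R(x,y) = sum over A in 2^E of x^(r(E)-r(A)) * y^(|A|-r(A)).
G has 5 vertices, 8 edges. r(E) = 4.
Enumerate all 2^8 = 256 subsets.
Count subsets with r(E)-r(A)=0 and |A|-r(A)=3: 8.

8


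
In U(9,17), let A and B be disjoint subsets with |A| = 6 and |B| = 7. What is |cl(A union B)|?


|A union B| = 6 + 7 = 13 (disjoint).
In U(9,17), cl(S) = S if |S| < 9, else cl(S) = E.
Since 13 >= 9, cl(A union B) = E.
|cl(A union B)| = 17.

17


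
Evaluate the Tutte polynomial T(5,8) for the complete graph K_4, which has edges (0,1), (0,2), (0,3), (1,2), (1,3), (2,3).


T(K_4; x,y) = x^3 + 3x^2 + 4xy + 2x + y^3 + 3y^2 + 2y.
Substituting x=5, y=8:
= 125 + 75 + 160 + 10 + 512 + 192 + 16
= 1090.

1090


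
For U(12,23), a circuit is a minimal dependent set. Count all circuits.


In U(12,23), circuits are the (13)-element subsets.
Any set of 13 elements is dependent, and removing any one element gives
an independent set of size 12, so it is a minimal dependent set.
Number of circuits = C(23,13) = 1144066.

1144066


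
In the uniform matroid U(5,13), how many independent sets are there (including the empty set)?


Independent sets of U(5,13) are all subsets of size <= 5.
Count = (13 choose 0) + (13 choose 1) + (13 choose 2) + (13 choose 3) + (13 choose 4) + (13 choose 5)
     = 1 + 13 + 78 + 286 + 715 + 1287
     = 2380.

2380


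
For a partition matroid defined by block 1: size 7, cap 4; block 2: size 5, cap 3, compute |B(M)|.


A basis picks exactly ci elements from block i.
Number of bases = product of C(|Si|, ci).
= C(7,4) * C(5,3)
= 35 * 10
= 350.

350


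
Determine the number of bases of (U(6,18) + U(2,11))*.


(M1+M2)* = M1* + M2*.
M1* = U(12,18), bases: C(18,12) = 18564.
M2* = U(9,11), bases: C(11,9) = 55.
|B(M*)| = 18564 * 55 = 1021020.

1021020


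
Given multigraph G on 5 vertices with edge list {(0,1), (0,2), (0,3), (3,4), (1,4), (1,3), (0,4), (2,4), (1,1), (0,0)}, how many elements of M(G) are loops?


In a graphic matroid, a loop is a self-loop edge (u,u) with rank 0.
Examining all 10 edges for self-loops...
Self-loops found: (1,1), (0,0)
Number of loops = 2.

2


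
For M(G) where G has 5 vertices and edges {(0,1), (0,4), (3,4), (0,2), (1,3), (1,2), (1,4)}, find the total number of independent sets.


An independent set in a graphic matroid is an acyclic edge subset.
G has 5 vertices and 7 edges.
Enumerate all 2^7 = 128 subsets, checking for acyclicity.
Total independent sets = 82.

82


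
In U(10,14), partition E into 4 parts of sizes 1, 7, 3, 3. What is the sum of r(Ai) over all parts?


r(Ai) = min(|Ai|, 10) for each part.
Sum = min(1,10) + min(7,10) + min(3,10) + min(3,10)
    = 1 + 7 + 3 + 3
    = 14.

14


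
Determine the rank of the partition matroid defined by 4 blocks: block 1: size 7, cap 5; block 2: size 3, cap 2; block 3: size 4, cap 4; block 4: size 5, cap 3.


Rank of a partition matroid = sum of min(|Si|, ci) for each block.
= min(7,5) + min(3,2) + min(4,4) + min(5,3)
= 5 + 2 + 4 + 3
= 14.

14


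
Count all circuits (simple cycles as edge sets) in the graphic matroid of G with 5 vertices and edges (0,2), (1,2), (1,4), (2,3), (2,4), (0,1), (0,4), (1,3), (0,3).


A circuit in a graphic matroid = edge set of a simple cycle.
G has 5 vertices and 9 edges.
Enumerating all minimal edge subsets forming cycles...
Total circuits found: 22.

22


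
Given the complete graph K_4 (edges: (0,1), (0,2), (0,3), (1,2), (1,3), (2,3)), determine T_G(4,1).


T(K_4; x,y) = x^3 + 3x^2 + 4xy + 2x + y^3 + 3y^2 + 2y.
Substituting x=4, y=1:
= 64 + 48 + 16 + 8 + 1 + 3 + 2
= 142.

142


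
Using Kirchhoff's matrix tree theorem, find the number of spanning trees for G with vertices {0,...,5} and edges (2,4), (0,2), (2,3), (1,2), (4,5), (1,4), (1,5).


By Kirchhoff's matrix tree theorem, the number of spanning trees equals
the determinant of any cofactor of the Laplacian matrix L.
G has 6 vertices and 7 edges.
Computing the (5 x 5) cofactor determinant gives 8.

8


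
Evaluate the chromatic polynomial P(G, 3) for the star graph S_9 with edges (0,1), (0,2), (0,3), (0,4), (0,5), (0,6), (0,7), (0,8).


P(tree, k) = k * (k-1)^(8) for any tree on 9 vertices.
P(3) = 3 * 2^8 = 3 * 256 = 768.

768


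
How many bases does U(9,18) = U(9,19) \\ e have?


Deleting e from U(9,19) gives U(9,18) since n > r.
Bases of U(9,18) = C(18,9) = 18! / (9! * 9!) = 48620.

48620


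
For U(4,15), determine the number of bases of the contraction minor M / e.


Contracting e from U(4,15) gives U(3,14).
Bases of U(3,14) = C(14,3) = (14 * 13 * 12) / (1 * 2 * 3) = 364.

364


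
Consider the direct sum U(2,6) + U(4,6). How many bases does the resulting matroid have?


Bases of a direct sum M1 + M2: |B| = |B(M1)| * |B(M2)|.
|B(U(2,6))| = C(6,2) = 15.
|B(U(4,6))| = C(6,4) = 15.
Total bases = 15 * 15 = 225.

225


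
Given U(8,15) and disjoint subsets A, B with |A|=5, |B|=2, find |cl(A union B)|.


|A union B| = 5 + 2 = 7 (disjoint).
In U(8,15), cl(S) = S if |S| < 8, else cl(S) = E.
Since 7 < 8, cl(A union B) = A union B.
|cl(A union B)| = 7.

7


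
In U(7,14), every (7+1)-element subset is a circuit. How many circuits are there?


In U(7,14), circuits are the (8)-element subsets.
Any set of 8 elements is dependent, and removing any one element gives
an independent set of size 7, so it is a minimal dependent set.
Number of circuits = C(14,8) = 14! / (8! * 6!) = 3003.

3003


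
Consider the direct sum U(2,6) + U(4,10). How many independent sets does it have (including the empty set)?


For a direct sum, |I(M1+M2)| = |I(M1)| * |I(M2)|.
|I(U(2,6))| = sum C(6,k) for k=0..2 = 22.
|I(U(4,10))| = sum C(10,k) for k=0..4 = 386.
Total = 22 * 386 = 8492.

8492


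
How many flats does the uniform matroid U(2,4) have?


Flats of U(2,4): every subset of size < 2 is a flat, plus E itself.
Count = (4 choose 0) + (4 choose 1) + 1
     = 1 + 4 + 1
     = 6.

6


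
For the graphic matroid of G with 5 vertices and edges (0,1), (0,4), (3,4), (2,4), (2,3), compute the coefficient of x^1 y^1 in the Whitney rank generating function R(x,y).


R(x,y) = sum over A in 2^E of x^(r(E)-r(A)) * y^(|A|-r(A)).
G has 5 vertices, 5 edges. r(E) = 4.
Enumerate all 2^5 = 32 subsets.
Count subsets with r(E)-r(A)=1 and |A|-r(A)=1: 2.

2


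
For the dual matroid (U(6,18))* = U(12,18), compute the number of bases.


The dual of U(r,n) is U(n-r, n) = U(12,18).
Bases of U(12,18) are all (12)-element subsets.
|B(M*)| = C(18,12) = 18564.

18564


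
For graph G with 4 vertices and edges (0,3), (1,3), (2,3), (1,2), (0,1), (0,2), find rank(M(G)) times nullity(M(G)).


r(M) = |V| - c = 4 - 1 = 3.
nullity = |E| - r(M) = 6 - 3 = 3.
Product = 3 * 3 = 9.

9


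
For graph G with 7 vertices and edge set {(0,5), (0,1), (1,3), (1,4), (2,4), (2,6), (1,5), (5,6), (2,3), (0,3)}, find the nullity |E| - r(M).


Cycle rank (nullity) = |E| - r(M) = |E| - (|V| - c).
|E| = 10, |V| = 7, c = 1.
Nullity = 10 - (7 - 1) = 10 - 6 = 4.

4


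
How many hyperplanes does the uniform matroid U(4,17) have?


Hyperplanes of U(4,17) are flats of rank 3.
In a uniform matroid, these are exactly the (3)-element subsets.
Count = C(17,3) = (17 * 16 * 15) / (1 * 2 * 3) = 680.

680


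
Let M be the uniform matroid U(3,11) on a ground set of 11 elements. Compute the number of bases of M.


Bases of U(3,11) are all 3-element subsets of the 11-element ground set.
Number of bases = C(11,3).
C(11,3) = 11! / (3! * 8!) = 165.

165


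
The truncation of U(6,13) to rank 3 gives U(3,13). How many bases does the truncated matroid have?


Truncating U(6,13) to rank 3 gives U(3,13).
Bases of U(3,13) are all 3-element subsets of 13 elements.
Number of bases = C(13,3) = (13 * 12 * 11) / (1 * 2 * 3) = 286.

286


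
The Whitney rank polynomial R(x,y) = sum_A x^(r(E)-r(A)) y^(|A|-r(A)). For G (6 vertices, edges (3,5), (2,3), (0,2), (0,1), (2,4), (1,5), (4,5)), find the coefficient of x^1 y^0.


R(x,y) = sum over A in 2^E of x^(r(E)-r(A)) * y^(|A|-r(A)).
G has 6 vertices, 7 edges. r(E) = 5.
Enumerate all 2^7 = 128 subsets.
Count subsets with r(E)-r(A)=1 and |A|-r(A)=0: 34.

34


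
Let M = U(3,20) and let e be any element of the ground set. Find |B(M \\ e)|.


Deleting e from U(3,20) gives U(3,19) since n > r.
Bases of U(3,19) = C(19,3) = (19 * 18 * 17) / (1 * 2 * 3) = 969.

969


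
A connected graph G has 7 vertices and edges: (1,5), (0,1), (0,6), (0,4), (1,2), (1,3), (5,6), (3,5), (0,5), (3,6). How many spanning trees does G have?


By Kirchhoff's matrix tree theorem, the number of spanning trees equals
the determinant of any cofactor of the Laplacian matrix L.
G has 7 vertices and 10 edges.
Computing the (6 x 6) cofactor determinant gives 45.

45


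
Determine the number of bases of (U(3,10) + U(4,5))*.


(M1+M2)* = M1* + M2*.
M1* = U(7,10), bases: C(10,7) = 120.
M2* = U(1,5), bases: C(5,1) = 5.
|B(M*)| = 120 * 5 = 600.

600


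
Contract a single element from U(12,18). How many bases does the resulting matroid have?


Contracting e from U(12,18) gives U(11,17).
Bases of U(11,17) = C(17,11) = 12376.

12376


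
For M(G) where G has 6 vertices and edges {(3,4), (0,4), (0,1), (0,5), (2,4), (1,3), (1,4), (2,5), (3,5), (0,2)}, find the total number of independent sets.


An independent set in a graphic matroid is an acyclic edge subset.
G has 6 vertices and 10 edges.
Enumerate all 2^10 = 1024 subsets, checking for acyclicity.
Total independent sets = 478.

478


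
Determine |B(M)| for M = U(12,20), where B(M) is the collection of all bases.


Bases of U(12,20) are all 12-element subsets of the 20-element ground set.
Number of bases = C(20,12).
C(20,12) = 125970.

125970


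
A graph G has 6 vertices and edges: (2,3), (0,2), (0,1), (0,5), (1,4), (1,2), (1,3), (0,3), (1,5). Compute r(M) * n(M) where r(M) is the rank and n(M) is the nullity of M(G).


r(M) = |V| - c = 6 - 1 = 5.
nullity = |E| - r(M) = 9 - 5 = 4.
Product = 5 * 4 = 20.

20


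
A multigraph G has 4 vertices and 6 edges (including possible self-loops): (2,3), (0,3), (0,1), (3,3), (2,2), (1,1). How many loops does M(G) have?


In a graphic matroid, a loop is a self-loop edge (u,u) with rank 0.
Examining all 6 edges for self-loops...
Self-loops found: (3,3), (2,2), (1,1)
Number of loops = 3.

3


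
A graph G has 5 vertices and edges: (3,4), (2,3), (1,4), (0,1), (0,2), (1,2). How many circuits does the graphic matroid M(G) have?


A circuit in a graphic matroid = edge set of a simple cycle.
G has 5 vertices and 6 edges.
Enumerating all minimal edge subsets forming cycles...
Total circuits found: 3.

3


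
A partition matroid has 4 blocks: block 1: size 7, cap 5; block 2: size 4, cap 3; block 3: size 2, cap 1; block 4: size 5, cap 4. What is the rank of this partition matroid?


Rank of a partition matroid = sum of min(|Si|, ci) for each block.
= min(7,5) + min(4,3) + min(2,1) + min(5,4)
= 5 + 3 + 1 + 4
= 13.

13


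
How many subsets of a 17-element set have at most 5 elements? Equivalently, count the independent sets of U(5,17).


Independent sets of U(5,17) are all subsets of size <= 5.
Count = (17 choose 0) + (17 choose 1) + (17 choose 2) + (17 choose 3) + (17 choose 4) + (17 choose 5)
     = 1 + 17 + 136 + 680 + 2380 + 6188
     = 9402.

9402


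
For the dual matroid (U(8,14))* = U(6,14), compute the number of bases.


The dual of U(r,n) is U(n-r, n) = U(6,14).
Bases of U(6,14) are all (6)-element subsets.
|B(M*)| = C(14,6) = 14! / (6! * 8!) = 3003.

3003


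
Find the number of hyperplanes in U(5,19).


Hyperplanes of U(5,19) are flats of rank 4.
In a uniform matroid, these are exactly the (4)-element subsets.
Count = C(19,4) = 19! / (4! * 15!) = 3876.

3876


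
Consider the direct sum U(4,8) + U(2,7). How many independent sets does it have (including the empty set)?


For a direct sum, |I(M1+M2)| = |I(M1)| * |I(M2)|.
|I(U(4,8))| = sum C(8,k) for k=0..4 = 163.
|I(U(2,7))| = sum C(7,k) for k=0..2 = 29.
Total = 163 * 29 = 4727.

4727


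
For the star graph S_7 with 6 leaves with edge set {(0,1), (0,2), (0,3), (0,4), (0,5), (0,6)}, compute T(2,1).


A star on 7 vertices is a tree with 6 edges.
T(x,y) = x^(6) for any tree.
T(2,1) = 2^6 = 64.

64


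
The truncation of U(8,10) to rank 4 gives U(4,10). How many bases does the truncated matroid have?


Truncating U(8,10) to rank 4 gives U(4,10).
Bases of U(4,10) are all 4-element subsets of 10 elements.
Number of bases = (10 choose 4) = 210.

210


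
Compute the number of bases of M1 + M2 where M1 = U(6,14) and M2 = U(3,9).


Bases of a direct sum M1 + M2: |B| = |B(M1)| * |B(M2)|.
|B(U(6,14))| = C(14,6) = 3003.
|B(U(3,9))| = C(9,3) = 84.
Total bases = 3003 * 84 = 252252.

252252


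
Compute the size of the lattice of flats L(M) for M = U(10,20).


Flats of U(10,20): every subset of size < 10 is a flat, plus E itself.
Count = C(20,0) + C(20,1) + C(20,2) + C(20,3) + C(20,4) + C(20,5) + C(20,6) + C(20,7) + C(20,8) + C(20,9) + 1
     = 1 + 20 + 190 + 1140 + 4845 + 15504 + 38760 + 77520 + 125970 + 167960 + 1
     = 431911.

431911


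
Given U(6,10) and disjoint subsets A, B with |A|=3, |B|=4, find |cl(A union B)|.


|A union B| = 3 + 4 = 7 (disjoint).
In U(6,10), cl(S) = S if |S| < 6, else cl(S) = E.
Since 7 >= 6, cl(A union B) = E.
|cl(A union B)| = 10.

10


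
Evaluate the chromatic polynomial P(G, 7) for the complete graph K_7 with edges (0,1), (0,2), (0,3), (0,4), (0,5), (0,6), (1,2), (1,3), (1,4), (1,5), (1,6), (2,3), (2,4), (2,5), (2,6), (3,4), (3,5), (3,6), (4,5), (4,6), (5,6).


P(K_7, k) = k(k-1)(k-2)...(k-6).
P(7) = (7) * (6) * (5) * (4) * (3) * (2) * (1) = 5040.

5040


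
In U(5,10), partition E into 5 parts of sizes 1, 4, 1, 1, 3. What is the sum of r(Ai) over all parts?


r(Ai) = min(|Ai|, 5) for each part.
Sum = min(1,5) + min(4,5) + min(1,5) + min(1,5) + min(3,5)
    = 1 + 4 + 1 + 1 + 3
    = 10.

10


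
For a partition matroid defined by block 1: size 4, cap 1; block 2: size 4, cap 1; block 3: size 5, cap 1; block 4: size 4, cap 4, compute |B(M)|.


A basis picks exactly ci elements from block i.
Number of bases = product of C(|Si|, ci).
= C(4,1) * C(4,1) * C(5,1) * C(4,4)
= 4 * 4 * 5 * 1
= 80.

80


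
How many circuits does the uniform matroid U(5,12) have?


In U(5,12), circuits are the (6)-element subsets.
Any set of 6 elements is dependent, and removing any one element gives
an independent set of size 5, so it is a minimal dependent set.
Number of circuits = (12 choose 6) = 924.

924


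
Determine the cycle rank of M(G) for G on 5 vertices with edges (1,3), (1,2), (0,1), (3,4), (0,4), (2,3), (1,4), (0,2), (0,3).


Cycle rank (nullity) = |E| - r(M) = |E| - (|V| - c).
|E| = 9, |V| = 5, c = 1.
Nullity = 9 - (5 - 1) = 9 - 4 = 5.

5


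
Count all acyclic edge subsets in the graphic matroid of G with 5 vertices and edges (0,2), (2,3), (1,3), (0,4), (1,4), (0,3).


An independent set in a graphic matroid is an acyclic edge subset.
G has 5 vertices and 6 edges.
Enumerate all 2^6 = 64 subsets, checking for acyclicity.
Total independent sets = 52.

52


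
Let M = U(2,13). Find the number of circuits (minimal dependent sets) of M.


In U(2,13), circuits are the (3)-element subsets.
Any set of 3 elements is dependent, and removing any one element gives
an independent set of size 2, so it is a minimal dependent set.
Number of circuits = C(13,3) = (13 * 12 * 11) / (1 * 2 * 3) = 286.

286


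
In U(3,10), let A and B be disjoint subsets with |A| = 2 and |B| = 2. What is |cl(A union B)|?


|A union B| = 2 + 2 = 4 (disjoint).
In U(3,10), cl(S) = S if |S| < 3, else cl(S) = E.
Since 4 >= 3, cl(A union B) = E.
|cl(A union B)| = 10.

10


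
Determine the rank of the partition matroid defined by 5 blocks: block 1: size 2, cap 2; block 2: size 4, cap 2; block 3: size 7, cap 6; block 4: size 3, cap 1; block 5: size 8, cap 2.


Rank of a partition matroid = sum of min(|Si|, ci) for each block.
= min(2,2) + min(4,2) + min(7,6) + min(3,1) + min(8,2)
= 2 + 2 + 6 + 1 + 2
= 13.

13


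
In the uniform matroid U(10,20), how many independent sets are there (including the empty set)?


Independent sets of U(10,20) are all subsets of size <= 10.
Count = C(20,0) + C(20,1) + C(20,2) + C(20,3) + C(20,4) + C(20,5) + C(20,6) + C(20,7) + C(20,8) + C(20,9) + C(20,10)
     = 1 + 20 + 190 + 1140 + 4845 + 15504 + 38760 + 77520 + 125970 + 167960 + 184756
     = 616666.

616666


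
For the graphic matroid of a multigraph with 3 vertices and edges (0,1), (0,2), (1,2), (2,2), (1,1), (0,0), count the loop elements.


In a graphic matroid, a loop is a self-loop edge (u,u) with rank 0.
Examining all 6 edges for self-loops...
Self-loops found: (2,2), (1,1), (0,0)
Number of loops = 3.

3


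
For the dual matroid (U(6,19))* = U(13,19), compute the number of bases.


The dual of U(r,n) is U(n-r, n) = U(13,19).
Bases of U(13,19) are all (13)-element subsets.
|B(M*)| = (19 choose 13) = 27132.

27132


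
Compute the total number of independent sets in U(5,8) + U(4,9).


For a direct sum, |I(M1+M2)| = |I(M1)| * |I(M2)|.
|I(U(5,8))| = sum C(8,k) for k=0..5 = 219.
|I(U(4,9))| = sum C(9,k) for k=0..4 = 256.
Total = 219 * 256 = 56064.

56064


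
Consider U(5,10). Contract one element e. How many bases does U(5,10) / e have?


Contracting e from U(5,10) gives U(4,9).
Bases of U(4,9) = (9 choose 4) = 126.

126


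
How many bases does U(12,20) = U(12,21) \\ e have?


Deleting e from U(12,21) gives U(12,20) since n > r.
Bases of U(12,20) = C(20,12) = 125970.

125970


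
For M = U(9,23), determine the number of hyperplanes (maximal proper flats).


Hyperplanes of U(9,23) are flats of rank 8.
In a uniform matroid, these are exactly the (8)-element subsets.
Count = (23 choose 8) = 490314.

490314


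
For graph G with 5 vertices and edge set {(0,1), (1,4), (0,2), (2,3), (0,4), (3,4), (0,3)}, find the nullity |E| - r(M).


Cycle rank (nullity) = |E| - r(M) = |E| - (|V| - c).
|E| = 7, |V| = 5, c = 1.
Nullity = 7 - (5 - 1) = 7 - 4 = 3.

3


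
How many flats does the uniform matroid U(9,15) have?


Flats of U(9,15): every subset of size < 9 is a flat, plus E itself.
Count = (15 choose 0) + (15 choose 1) + (15 choose 2) + (15 choose 3) + (15 choose 4) + (15 choose 5) + (15 choose 6) + (15 choose 7) + (15 choose 8) + 1
     = 1 + 15 + 105 + 455 + 1365 + 3003 + 5005 + 6435 + 6435 + 1
     = 22820.

22820


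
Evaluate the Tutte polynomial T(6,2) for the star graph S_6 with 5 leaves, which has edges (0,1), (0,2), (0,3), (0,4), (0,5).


A star on 6 vertices is a tree with 5 edges.
T(x,y) = x^(5) for any tree.
T(6,2) = 6^5 = 7776.

7776


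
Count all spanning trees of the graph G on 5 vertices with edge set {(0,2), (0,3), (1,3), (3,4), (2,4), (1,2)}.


By Kirchhoff's matrix tree theorem, the number of spanning trees equals
the determinant of any cofactor of the Laplacian matrix L.
G has 5 vertices and 6 edges.
Computing the (4 x 4) cofactor determinant gives 12.

12


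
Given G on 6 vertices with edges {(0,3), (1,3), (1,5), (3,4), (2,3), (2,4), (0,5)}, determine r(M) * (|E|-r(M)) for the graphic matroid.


r(M) = |V| - c = 6 - 1 = 5.
nullity = |E| - r(M) = 7 - 5 = 2.
Product = 5 * 2 = 10.

10


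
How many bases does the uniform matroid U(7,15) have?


Bases of U(7,15) are all 7-element subsets of the 15-element ground set.
Number of bases = C(15,7).
C(15,7) = 6435.

6435


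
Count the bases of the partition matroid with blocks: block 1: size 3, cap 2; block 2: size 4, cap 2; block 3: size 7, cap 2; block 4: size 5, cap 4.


A basis picks exactly ci elements from block i.
Number of bases = product of C(|Si|, ci).
= C(3,2) * C(4,2) * C(7,2) * C(5,4)
= 3 * 6 * 21 * 5
= 1890.

1890


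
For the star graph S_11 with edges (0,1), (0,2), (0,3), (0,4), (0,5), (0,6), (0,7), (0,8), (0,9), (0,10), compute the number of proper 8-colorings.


P(tree, k) = k * (k-1)^(10) for any tree on 11 vertices.
P(8) = 8 * 7^10 = 8 * 282475249 = 2259801992.

2259801992


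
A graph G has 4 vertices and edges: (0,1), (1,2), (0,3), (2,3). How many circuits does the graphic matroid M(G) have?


A circuit in a graphic matroid = edge set of a simple cycle.
G has 4 vertices and 4 edges.
Enumerating all minimal edge subsets forming cycles...
Total circuits found: 1.

1


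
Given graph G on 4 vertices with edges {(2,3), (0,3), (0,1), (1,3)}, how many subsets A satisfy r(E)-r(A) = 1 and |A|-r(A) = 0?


R(x,y) = sum over A in 2^E of x^(r(E)-r(A)) * y^(|A|-r(A)).
G has 4 vertices, 4 edges. r(E) = 3.
Enumerate all 2^4 = 16 subsets.
Count subsets with r(E)-r(A)=1 and |A|-r(A)=0: 6.

6


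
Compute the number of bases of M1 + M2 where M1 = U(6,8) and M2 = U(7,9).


Bases of a direct sum M1 + M2: |B| = |B(M1)| * |B(M2)|.
|B(U(6,8))| = C(8,6) = 28.
|B(U(7,9))| = C(9,7) = 36.
Total bases = 28 * 36 = 1008.

1008


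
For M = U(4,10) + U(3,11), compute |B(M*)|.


(M1+M2)* = M1* + M2*.
M1* = U(6,10), bases: C(10,6) = 210.
M2* = U(8,11), bases: C(11,8) = 165.
|B(M*)| = 210 * 165 = 34650.

34650


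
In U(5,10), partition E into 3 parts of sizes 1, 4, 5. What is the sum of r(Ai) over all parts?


r(Ai) = min(|Ai|, 5) for each part.
Sum = min(1,5) + min(4,5) + min(5,5)
    = 1 + 4 + 5
    = 10.

10


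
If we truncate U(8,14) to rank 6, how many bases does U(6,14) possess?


Truncating U(8,14) to rank 6 gives U(6,14).
Bases of U(6,14) are all 6-element subsets of 14 elements.
Number of bases = C(14,6) = 3003.

3003


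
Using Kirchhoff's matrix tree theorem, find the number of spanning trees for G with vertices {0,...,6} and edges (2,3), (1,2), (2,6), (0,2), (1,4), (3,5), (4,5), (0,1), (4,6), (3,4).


By Kirchhoff's matrix tree theorem, the number of spanning trees equals
the determinant of any cofactor of the Laplacian matrix L.
G has 7 vertices and 10 edges.
Computing the (6 x 6) cofactor determinant gives 85.

85


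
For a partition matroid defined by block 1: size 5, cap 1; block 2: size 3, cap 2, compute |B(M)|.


A basis picks exactly ci elements from block i.
Number of bases = product of C(|Si|, ci).
= C(5,1) * C(3,2)
= 5 * 3
= 15.

15


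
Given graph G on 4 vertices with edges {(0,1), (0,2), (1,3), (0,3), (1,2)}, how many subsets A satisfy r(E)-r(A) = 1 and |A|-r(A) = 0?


R(x,y) = sum over A in 2^E of x^(r(E)-r(A)) * y^(|A|-r(A)).
G has 4 vertices, 5 edges. r(E) = 3.
Enumerate all 2^5 = 32 subsets.
Count subsets with r(E)-r(A)=1 and |A|-r(A)=0: 10.

10


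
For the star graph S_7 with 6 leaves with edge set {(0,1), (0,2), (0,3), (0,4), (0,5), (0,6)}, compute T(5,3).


A star on 7 vertices is a tree with 6 edges.
T(x,y) = x^(6) for any tree.
T(5,3) = 5^6 = 15625.

15625


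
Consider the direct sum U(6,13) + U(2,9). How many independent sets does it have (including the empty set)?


For a direct sum, |I(M1+M2)| = |I(M1)| * |I(M2)|.
|I(U(6,13))| = sum C(13,k) for k=0..6 = 4096.
|I(U(2,9))| = sum C(9,k) for k=0..2 = 46.
Total = 4096 * 46 = 188416.

188416


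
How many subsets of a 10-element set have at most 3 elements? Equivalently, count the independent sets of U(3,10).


Independent sets of U(3,10) are all subsets of size <= 3.
Count = C(10,0) + C(10,1) + C(10,2) + C(10,3)
     = 1 + 10 + 45 + 120
     = 176.

176


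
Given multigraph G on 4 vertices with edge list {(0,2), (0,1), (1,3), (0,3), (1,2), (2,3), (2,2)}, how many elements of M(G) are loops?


In a graphic matroid, a loop is a self-loop edge (u,u) with rank 0.
Examining all 7 edges for self-loops...
Self-loops found: (2,2)
Number of loops = 1.

1


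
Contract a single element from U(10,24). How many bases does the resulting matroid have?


Contracting e from U(10,24) gives U(9,23).
Bases of U(9,23) = C(23,9) = 23! / (9! * 14!) = 817190.

817190


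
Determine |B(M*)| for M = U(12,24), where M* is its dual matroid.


The dual of U(r,n) is U(n-r, n) = U(12,24).
Bases of U(12,24) are all (12)-element subsets.
|B(M*)| = (24 choose 12) = 2704156.

2704156


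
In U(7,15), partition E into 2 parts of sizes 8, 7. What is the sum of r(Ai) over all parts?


r(Ai) = min(|Ai|, 7) for each part.
Sum = min(8,7) + min(7,7)
    = 7 + 7
    = 14.

14


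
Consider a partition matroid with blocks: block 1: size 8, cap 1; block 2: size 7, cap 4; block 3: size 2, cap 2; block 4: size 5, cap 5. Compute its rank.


Rank of a partition matroid = sum of min(|Si|, ci) for each block.
= min(8,1) + min(7,4) + min(2,2) + min(5,5)
= 1 + 4 + 2 + 5
= 12.

12


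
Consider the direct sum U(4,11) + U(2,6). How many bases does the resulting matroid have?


Bases of a direct sum M1 + M2: |B| = |B(M1)| * |B(M2)|.
|B(U(4,11))| = C(11,4) = 330.
|B(U(2,6))| = C(6,2) = 15.
Total bases = 330 * 15 = 4950.

4950


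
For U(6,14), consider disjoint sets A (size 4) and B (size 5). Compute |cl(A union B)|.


|A union B| = 4 + 5 = 9 (disjoint).
In U(6,14), cl(S) = S if |S| < 6, else cl(S) = E.
Since 9 >= 6, cl(A union B) = E.
|cl(A union B)| = 14.

14


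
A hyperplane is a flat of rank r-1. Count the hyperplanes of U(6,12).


Hyperplanes of U(6,12) are flats of rank 5.
In a uniform matroid, these are exactly the (5)-element subsets.
Count = (12 choose 5) = 792.

792


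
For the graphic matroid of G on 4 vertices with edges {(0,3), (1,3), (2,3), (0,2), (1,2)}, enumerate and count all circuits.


A circuit in a graphic matroid = edge set of a simple cycle.
G has 4 vertices and 5 edges.
Enumerating all minimal edge subsets forming cycles...
Total circuits found: 3.

3


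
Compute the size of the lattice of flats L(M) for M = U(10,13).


Flats of U(10,13): every subset of size < 10 is a flat, plus E itself.
Count = C(13,0) + C(13,1) + C(13,2) + C(13,3) + C(13,4) + C(13,5) + C(13,6) + C(13,7) + C(13,8) + C(13,9) + 1
     = 1 + 13 + 78 + 286 + 715 + 1287 + 1716 + 1716 + 1287 + 715 + 1
     = 7815.

7815


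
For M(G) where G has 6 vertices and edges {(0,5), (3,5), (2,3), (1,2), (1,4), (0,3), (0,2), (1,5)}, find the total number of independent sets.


An independent set in a graphic matroid is an acyclic edge subset.
G has 6 vertices and 8 edges.
Enumerate all 2^8 = 256 subsets, checking for acyclicity.
Total independent sets = 172.

172


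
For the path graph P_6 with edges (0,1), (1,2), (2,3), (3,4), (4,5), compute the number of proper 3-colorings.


P(P_6, k) = k * (k-1)^(5).
P(3) = 3 * 2^5 = 3 * 32 = 96.

96


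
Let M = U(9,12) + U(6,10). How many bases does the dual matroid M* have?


(M1+M2)* = M1* + M2*.
M1* = U(3,12), bases: C(12,3) = 220.
M2* = U(4,10), bases: C(10,4) = 210.
|B(M*)| = 220 * 210 = 46200.

46200


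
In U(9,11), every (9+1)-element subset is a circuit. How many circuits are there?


In U(9,11), circuits are the (10)-element subsets.
Any set of 10 elements is dependent, and removing any one element gives
an independent set of size 9, so it is a minimal dependent set.
Number of circuits = (11 choose 10) = 11.

11


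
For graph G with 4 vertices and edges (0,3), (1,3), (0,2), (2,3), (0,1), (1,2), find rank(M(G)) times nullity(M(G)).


r(M) = |V| - c = 4 - 1 = 3.
nullity = |E| - r(M) = 6 - 3 = 3.
Product = 3 * 3 = 9.

9


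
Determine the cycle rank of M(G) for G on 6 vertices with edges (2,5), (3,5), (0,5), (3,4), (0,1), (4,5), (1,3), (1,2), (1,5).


Cycle rank (nullity) = |E| - r(M) = |E| - (|V| - c).
|E| = 9, |V| = 6, c = 1.
Nullity = 9 - (6 - 1) = 9 - 5 = 4.

4


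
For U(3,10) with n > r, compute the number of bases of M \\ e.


Deleting e from U(3,10) gives U(3,9) since n > r.
Bases of U(3,9) = C(9,3) = (9 * 8 * 7) / (1 * 2 * 3) = 84.

84


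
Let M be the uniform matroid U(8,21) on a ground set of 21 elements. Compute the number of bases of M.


Bases of U(8,21) are all 8-element subsets of the 21-element ground set.
Number of bases = C(21,8).
C(21,8) = 203490.

203490


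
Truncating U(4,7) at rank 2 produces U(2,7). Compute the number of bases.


Truncating U(4,7) to rank 2 gives U(2,7).
Bases of U(2,7) are all 2-element subsets of 7 elements.
Number of bases = C(7,2) = (7 * 6) / (1 * 2) = 21.

21


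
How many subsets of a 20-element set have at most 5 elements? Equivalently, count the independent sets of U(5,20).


Independent sets of U(5,20) are all subsets of size <= 5.
Count = C(20,0) + C(20,1) + C(20,2) + C(20,3) + C(20,4) + C(20,5)
     = 1 + 20 + 190 + 1140 + 4845 + 15504
     = 21700.

21700


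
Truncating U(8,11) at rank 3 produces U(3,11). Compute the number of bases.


Truncating U(8,11) to rank 3 gives U(3,11).
Bases of U(3,11) are all 3-element subsets of 11 elements.
Number of bases = (11 choose 3) = 165.

165


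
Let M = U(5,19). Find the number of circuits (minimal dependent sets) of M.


In U(5,19), circuits are the (6)-element subsets.
Any set of 6 elements is dependent, and removing any one element gives
an independent set of size 5, so it is a minimal dependent set.
Number of circuits = C(19,6) = 19! / (6! * 13!) = 27132.

27132


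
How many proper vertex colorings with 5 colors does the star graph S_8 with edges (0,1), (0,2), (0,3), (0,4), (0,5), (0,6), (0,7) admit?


P(tree, k) = k * (k-1)^(7) for any tree on 8 vertices.
P(5) = 5 * 4^7 = 5 * 16384 = 81920.

81920


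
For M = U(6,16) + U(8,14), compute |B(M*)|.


(M1+M2)* = M1* + M2*.
M1* = U(10,16), bases: C(16,10) = 8008.
M2* = U(6,14), bases: C(14,6) = 3003.
|B(M*)| = 8008 * 3003 = 24048024.

24048024


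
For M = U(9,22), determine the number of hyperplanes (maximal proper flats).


Hyperplanes of U(9,22) are flats of rank 8.
In a uniform matroid, these are exactly the (8)-element subsets.
Count = (22 choose 8) = 319770.

319770


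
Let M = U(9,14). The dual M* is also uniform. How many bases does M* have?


The dual of U(r,n) is U(n-r, n) = U(5,14).
Bases of U(5,14) are all (5)-element subsets.
|B(M*)| = C(14,5) = 2002.

2002


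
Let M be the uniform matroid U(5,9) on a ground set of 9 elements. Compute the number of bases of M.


Bases of U(5,9) are all 5-element subsets of the 9-element ground set.
Number of bases = C(9,5).
(9 choose 5) = 126.

126


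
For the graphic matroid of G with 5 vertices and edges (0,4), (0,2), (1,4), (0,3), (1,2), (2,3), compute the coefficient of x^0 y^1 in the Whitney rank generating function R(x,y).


R(x,y) = sum over A in 2^E of x^(r(E)-r(A)) * y^(|A|-r(A)).
G has 5 vertices, 6 edges. r(E) = 4.
Enumerate all 2^6 = 64 subsets.
Count subsets with r(E)-r(A)=0 and |A|-r(A)=1: 6.

6


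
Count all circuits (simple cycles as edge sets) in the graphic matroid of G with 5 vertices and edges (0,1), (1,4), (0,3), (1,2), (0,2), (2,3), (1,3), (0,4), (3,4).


A circuit in a graphic matroid = edge set of a simple cycle.
G has 5 vertices and 9 edges.
Enumerating all minimal edge subsets forming cycles...
Total circuits found: 22.

22


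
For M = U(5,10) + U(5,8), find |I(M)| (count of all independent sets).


For a direct sum, |I(M1+M2)| = |I(M1)| * |I(M2)|.
|I(U(5,10))| = sum C(10,k) for k=0..5 = 638.
|I(U(5,8))| = sum C(8,k) for k=0..5 = 219.
Total = 638 * 219 = 139722.

139722


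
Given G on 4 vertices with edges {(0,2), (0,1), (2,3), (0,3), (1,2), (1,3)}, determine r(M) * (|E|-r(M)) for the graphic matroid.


r(M) = |V| - c = 4 - 1 = 3.
nullity = |E| - r(M) = 6 - 3 = 3.
Product = 3 * 3 = 9.

9


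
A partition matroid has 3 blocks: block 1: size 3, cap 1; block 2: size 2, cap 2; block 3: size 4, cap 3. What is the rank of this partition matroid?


Rank of a partition matroid = sum of min(|Si|, ci) for each block.
= min(3,1) + min(2,2) + min(4,3)
= 1 + 2 + 3
= 6.

6


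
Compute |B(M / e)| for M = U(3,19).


Contracting e from U(3,19) gives U(2,18).
Bases of U(2,18) = C(18,2) = 18! / (2! * 16!) = 153.

153


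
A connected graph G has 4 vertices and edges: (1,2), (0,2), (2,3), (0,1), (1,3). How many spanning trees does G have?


By Kirchhoff's matrix tree theorem, the number of spanning trees equals
the determinant of any cofactor of the Laplacian matrix L.
G has 4 vertices and 5 edges.
Computing the (3 x 3) cofactor determinant gives 8.

8


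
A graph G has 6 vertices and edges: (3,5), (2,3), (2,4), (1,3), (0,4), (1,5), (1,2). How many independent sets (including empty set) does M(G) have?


An independent set in a graphic matroid is an acyclic edge subset.
G has 6 vertices and 7 edges.
Enumerate all 2^7 = 128 subsets, checking for acyclicity.
Total independent sets = 96.

96


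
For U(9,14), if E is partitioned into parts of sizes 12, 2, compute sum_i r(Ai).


r(Ai) = min(|Ai|, 9) for each part.
Sum = min(12,9) + min(2,9)
    = 9 + 2
    = 11.

11
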